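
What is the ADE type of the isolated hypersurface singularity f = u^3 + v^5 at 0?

E_{8}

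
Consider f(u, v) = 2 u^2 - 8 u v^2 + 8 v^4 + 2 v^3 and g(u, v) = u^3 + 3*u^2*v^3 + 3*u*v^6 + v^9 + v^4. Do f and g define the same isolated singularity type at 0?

No.

The Hessian of f at 0 has rank 1. Corank 1: A-series; mu = 2 gives A_2. The Hessian of g at 0 has rank 0. Corank 2; j^3 = u^3 is a perfect cube, so E-series; the 4-jet and mu = 6 give E_6. f is A_2 but g is E_6, hence not right-equivalent.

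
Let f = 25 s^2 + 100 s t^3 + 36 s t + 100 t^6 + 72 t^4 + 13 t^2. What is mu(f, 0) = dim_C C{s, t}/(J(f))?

The Hessian of f at 0 has rank 2. Corank 0: nondegenerate Morse point, so A_1.

1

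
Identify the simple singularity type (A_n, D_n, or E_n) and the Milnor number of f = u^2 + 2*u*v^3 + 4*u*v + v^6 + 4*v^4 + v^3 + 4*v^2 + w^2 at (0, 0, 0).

The Hessian of f at 0 has rank 2. Corank 1: A-series; mu = 2 gives A_2.

Type A_{2}, Milnor number mu = 2.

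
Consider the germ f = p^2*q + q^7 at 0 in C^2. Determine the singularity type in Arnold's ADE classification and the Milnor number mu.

Type D_8, Milnor number mu = 8.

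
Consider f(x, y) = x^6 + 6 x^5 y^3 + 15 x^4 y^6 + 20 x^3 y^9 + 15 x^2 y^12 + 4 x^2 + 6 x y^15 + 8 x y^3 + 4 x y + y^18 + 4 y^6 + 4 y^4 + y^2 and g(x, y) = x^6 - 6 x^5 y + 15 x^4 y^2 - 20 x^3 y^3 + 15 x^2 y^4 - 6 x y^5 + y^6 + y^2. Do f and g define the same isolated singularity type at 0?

Yes.

The Hessian of f at 0 is [[8, 4], [4, 2]] with rank 1, so corank 1. A Groebner basis of the Jacobian ideal J(f) in C{x,y} is {x*y^2 - x/2 - y/4, x + y^3 + y/2, x^2 + x*y + y^2/4}; counting standard monomials gives mu = 5. Corank 1: A-series; mu = 5 gives A_5. The Hessian of g at 0 is [[0, 0], [0, 2]] with rank 1, so corank 1. A Groebner basis of the Jacobian ideal J(g) in C{x,y} is {x^5, y}; counting standard monomials gives mu = 5. Corank 1: A-series; mu = 5 gives A_5. Both have type A_5, hence right-equivalent.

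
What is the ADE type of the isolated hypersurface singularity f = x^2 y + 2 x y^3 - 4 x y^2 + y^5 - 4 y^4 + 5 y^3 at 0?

D_4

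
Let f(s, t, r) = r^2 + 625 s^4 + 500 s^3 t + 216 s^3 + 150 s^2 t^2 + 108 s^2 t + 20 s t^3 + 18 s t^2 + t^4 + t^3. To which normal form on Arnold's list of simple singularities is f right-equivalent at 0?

The Hessian of f at 0 is [[0, 0, 0], [0, 0, 0], [0, 0, 2]] with rank 1, so corank 2. A Groebner basis of the Jacobian ideal J(f) in C{s,t,r} is {t^4, s*t^2 + 8*t^3/45, s^2 + s*t/3 + t^2/36, r}; counting standard monomials gives mu = 6. Corank 2; j^3 = (6*s + t)^3 is a perfect cube, so E-series; the 4-jet and mu = 6 give E_6.

E6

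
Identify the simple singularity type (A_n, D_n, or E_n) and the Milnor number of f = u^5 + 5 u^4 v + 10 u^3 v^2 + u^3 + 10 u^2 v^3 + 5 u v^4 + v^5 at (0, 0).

Type E_{8}, Milnor number mu = 8.

The Hessian of f at 0 is [[0, 0], [0, 0]] with rank 0, so corank 2. A Groebner basis of the Jacobian ideal J(f) in C{u,v} is {v^5, u*v^3 + v^4/4, u^2}; counting standard monomials gives mu = 8. Corank 2; j^3 = u^3 is a perfect cube, so E-series; the 5-jet and mu = 8 give E_8.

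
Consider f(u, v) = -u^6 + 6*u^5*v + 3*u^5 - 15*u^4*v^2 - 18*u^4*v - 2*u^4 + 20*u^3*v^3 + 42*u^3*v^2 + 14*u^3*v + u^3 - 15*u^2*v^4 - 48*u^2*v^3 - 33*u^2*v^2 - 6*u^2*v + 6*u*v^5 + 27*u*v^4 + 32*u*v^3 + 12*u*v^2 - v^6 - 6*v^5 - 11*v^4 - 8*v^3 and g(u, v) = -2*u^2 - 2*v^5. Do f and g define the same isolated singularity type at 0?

No.

The Hessian of f at 0 is [[0, 0], [0, 0]] with rank 0, so corank 2. A Groebner basis of the Jacobian ideal J(f) in C{u,v} is {u^3 + 6*u^2 - 24*u*v + 24*v^2, u^2*v + 4*u^2 - 16*u*v + 16*v^2, 5*u^2/2 + u*v^2 - 10*u*v + 10*v^2, 3*u^2/2 - 6*u*v + v^3 + 6*v^2}; counting standard monomials gives mu = 6. Corank 2; j^3 = (u - 2*v)^3 is a perfect cube, so E-series; the 4-jet and mu = 6 give E_6. The Hessian of g at 0 is [[-4, 0], [0, 0]] with rank 1, so corank 1. A Groebner basis of the Jacobian ideal J(g) in C{u,v} is {v^4, u}; counting standard monomials gives mu = 4. Corank 1: A-series; mu = 4 gives A_4. f is E_6 but g is A_4, hence not right-equivalent.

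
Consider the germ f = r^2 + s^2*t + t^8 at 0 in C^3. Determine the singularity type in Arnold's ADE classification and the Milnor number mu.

The Hessian of f at 0 is [[0, 0, 0], [0, 0, 0], [0, 0, 2]] with rank 1, so corank 2. A Groebner basis of the Jacobian ideal J(f) in C{s,t,r} is {s^2/8 + t^7, s^3, s*t, r}; counting standard monomials gives mu = 9. Corank 2; j^3 = s^2*t has shape L^2 M (L != M), so D-series; mu = 9 gives D_9.

Type D_9, Milnor number mu = 9.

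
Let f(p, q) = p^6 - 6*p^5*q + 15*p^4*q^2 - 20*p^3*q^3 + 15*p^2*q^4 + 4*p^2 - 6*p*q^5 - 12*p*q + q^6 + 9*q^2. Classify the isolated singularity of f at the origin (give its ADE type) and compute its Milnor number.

Type A_5, Milnor number mu = 5.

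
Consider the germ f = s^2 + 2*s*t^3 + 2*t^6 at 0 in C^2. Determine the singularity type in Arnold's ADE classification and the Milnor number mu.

Type A_5, Milnor number mu = 5.

The Hessian of f at 0 has rank 1. Corank 1: A-series; mu = 5 gives A_5.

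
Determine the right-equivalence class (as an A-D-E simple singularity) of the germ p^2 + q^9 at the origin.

A_8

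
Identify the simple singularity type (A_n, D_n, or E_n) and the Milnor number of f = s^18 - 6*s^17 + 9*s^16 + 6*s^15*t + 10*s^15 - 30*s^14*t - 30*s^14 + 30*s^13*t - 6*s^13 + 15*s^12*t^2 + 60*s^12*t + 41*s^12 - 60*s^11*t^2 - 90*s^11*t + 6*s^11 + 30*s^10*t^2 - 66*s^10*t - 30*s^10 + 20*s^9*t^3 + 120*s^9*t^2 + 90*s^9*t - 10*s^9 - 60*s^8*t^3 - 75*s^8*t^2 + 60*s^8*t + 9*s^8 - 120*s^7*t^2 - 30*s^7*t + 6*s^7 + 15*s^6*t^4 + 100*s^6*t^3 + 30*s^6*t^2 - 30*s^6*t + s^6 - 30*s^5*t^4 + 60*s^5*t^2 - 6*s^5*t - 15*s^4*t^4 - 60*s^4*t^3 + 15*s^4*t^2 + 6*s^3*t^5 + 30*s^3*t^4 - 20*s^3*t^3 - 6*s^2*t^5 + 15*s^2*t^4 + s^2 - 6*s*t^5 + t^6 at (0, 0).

Type A_{5}, Milnor number mu = 5.

The Hessian of f at 0 is [[2, 0], [0, 0]] with rank 1, so corank 1. A Groebner basis of the Jacobian ideal J(f) in C{s,t} is {t^5, s}; counting standard monomials gives mu = 5. Corank 1: A-series; mu = 5 gives A_5.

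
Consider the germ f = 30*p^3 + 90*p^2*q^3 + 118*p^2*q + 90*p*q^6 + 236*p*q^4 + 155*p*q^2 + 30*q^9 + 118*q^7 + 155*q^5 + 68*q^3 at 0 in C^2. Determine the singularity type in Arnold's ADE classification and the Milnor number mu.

Type D_4, Milnor number mu = 4.

The Hessian of f at 0 is [[0, 0], [0, 0]] with rank 0, so corank 2. A Groebner basis of the Jacobian ideal J(f) in C{p,q} is {q^3, p^2 - 47*q^2/26, p*q + 35*q^2/26}; counting standard monomials gives mu = 4. Corank 2; j^3 = (3*p + 4*q)*(10*p^2 + 26*p*q + 17*q^2) splits into three distinct lines over C (the quadratic factor has nonzero discriminant), so D_4.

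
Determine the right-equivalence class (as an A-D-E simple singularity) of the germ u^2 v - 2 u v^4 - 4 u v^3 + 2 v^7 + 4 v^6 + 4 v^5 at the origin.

D8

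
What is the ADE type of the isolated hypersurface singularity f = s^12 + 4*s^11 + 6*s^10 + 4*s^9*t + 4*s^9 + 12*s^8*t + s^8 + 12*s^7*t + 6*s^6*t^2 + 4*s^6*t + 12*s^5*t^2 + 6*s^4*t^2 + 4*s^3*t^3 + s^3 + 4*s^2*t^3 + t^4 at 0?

E6

The Hessian of f at 0 has rank 0. Corank 2; j^3 = s^3 is a perfect cube, so E-series; the 4-jet and mu = 6 give E_6.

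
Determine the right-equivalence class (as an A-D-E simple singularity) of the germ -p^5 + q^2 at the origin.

A4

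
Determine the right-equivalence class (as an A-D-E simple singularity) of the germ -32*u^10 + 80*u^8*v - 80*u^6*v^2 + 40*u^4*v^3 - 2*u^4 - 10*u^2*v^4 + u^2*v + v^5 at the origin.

D_6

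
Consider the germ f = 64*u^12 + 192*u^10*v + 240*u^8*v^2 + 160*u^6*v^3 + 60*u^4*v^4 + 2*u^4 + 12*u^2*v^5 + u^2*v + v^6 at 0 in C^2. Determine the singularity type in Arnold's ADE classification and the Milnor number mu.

Type D7, Milnor number mu = 7.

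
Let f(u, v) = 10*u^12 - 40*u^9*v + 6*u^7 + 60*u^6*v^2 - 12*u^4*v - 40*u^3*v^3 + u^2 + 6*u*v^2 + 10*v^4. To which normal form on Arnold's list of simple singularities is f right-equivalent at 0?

A_3

The Hessian of f at 0 has rank 1. Corank 1: A-series; mu = 3 gives A_3.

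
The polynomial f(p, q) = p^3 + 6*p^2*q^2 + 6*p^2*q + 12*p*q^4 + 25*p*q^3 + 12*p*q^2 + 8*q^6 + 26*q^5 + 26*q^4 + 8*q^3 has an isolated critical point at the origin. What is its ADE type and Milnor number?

The Hessian of f at 0 has rank 0. Corank 2; j^3 = (p + 2*q)^3 is a perfect cube, so E-series; the 4-jet and mu = 7 give E_7.

Type E_{7}, Milnor number mu = 7.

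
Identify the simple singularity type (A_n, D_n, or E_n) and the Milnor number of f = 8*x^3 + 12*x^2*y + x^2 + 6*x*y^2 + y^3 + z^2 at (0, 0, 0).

Type A2, Milnor number mu = 2.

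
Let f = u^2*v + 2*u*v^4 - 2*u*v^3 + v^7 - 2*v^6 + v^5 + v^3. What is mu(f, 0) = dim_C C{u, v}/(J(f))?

The Hessian of f at 0 has rank 0. Corank 2; j^3 = v*(u^2 + v^2) splits into three distinct lines over C (the quadratic factor has nonzero discriminant), so D_4.

4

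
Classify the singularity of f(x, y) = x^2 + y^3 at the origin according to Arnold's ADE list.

A_{2}

The Hessian of f at 0 has rank 1. Corank 1: A-series; mu = 2 gives A_2.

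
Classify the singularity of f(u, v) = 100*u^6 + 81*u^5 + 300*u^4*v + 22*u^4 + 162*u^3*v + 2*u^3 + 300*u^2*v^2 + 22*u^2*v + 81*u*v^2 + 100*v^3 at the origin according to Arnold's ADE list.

The Hessian of f at 0 has rank 0. Corank 2; j^3 = (u + 4*v)*(2*u^2 + 14*u*v + 25*v^2) splits into three distinct lines over C (the quadratic factor has nonzero discriminant), so D_4.

D_{4}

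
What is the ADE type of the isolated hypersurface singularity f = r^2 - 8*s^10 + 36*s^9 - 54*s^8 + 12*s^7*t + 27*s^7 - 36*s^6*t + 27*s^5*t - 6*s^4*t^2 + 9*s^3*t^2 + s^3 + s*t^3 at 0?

E_7

The Hessian of f at 0 is [[0, 0, 0], [0, 0, 0], [0, 0, 2]] with rank 1, so corank 2. A Groebner basis of the Jacobian ideal J(f) in C{s,t,r} is {s^3, s*t^2, 3*s^2 + t^3, r}; counting standard monomials gives mu = 7. Corank 2; j^3 = s^3 is a perfect cube, so E-series; the 4-jet and mu = 7 give E_7.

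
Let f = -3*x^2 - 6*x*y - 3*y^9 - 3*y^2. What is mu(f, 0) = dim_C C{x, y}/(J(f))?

8

The Hessian of f at 0 has rank 1. Corank 1: A-series; mu = 8 gives A_8.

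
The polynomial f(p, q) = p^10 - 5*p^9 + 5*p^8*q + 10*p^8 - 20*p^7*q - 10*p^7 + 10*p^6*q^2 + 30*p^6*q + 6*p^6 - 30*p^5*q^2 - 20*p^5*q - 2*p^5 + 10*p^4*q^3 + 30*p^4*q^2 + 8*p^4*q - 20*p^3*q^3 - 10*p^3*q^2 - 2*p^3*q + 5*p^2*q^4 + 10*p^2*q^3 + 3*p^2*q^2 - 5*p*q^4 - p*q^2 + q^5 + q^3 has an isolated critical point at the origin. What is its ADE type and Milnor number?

The Hessian of f at 0 has rank 0. Corank 2; j^3 = -q^2*(p - q) has shape L^2 M (L != M), so D-series; mu = 6 gives D_6.

Type D_{6}, Milnor number mu = 6.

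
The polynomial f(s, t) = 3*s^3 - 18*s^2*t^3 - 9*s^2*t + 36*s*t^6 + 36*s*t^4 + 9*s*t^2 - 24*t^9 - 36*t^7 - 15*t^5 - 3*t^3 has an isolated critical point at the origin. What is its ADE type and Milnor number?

Type E_8, Milnor number mu = 8.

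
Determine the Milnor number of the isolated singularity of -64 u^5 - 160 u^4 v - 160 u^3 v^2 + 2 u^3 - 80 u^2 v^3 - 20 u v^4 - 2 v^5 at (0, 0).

8

The Hessian of f at 0 has rank 0. Corank 2; j^3 = 2*u^3 is a perfect cube, so E-series; the 5-jet and mu = 8 give E_8.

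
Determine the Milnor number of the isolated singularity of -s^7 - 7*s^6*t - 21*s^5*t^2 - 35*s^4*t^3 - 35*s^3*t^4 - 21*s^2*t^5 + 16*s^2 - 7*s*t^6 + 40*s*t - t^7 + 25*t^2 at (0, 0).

The Hessian of f at 0 has rank 1. Corank 1: A-series; mu = 6 gives A_6.

6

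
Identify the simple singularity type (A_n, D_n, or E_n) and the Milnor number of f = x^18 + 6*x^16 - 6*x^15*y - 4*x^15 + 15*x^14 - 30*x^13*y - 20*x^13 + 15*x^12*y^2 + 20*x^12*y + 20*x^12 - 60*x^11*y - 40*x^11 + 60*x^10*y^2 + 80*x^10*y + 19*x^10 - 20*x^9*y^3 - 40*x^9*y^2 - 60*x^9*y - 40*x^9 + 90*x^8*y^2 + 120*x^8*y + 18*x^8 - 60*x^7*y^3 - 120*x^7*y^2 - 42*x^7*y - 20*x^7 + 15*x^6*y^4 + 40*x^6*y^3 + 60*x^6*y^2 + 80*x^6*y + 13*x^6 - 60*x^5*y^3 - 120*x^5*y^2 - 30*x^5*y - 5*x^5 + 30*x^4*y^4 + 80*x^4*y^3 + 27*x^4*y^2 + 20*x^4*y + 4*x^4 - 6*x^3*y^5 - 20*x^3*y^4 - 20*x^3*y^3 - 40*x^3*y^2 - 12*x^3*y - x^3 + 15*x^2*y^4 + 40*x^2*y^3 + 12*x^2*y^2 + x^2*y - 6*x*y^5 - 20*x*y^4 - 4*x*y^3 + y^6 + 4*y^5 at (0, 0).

The Hessian of f at 0 is [[0, 0], [0, 0]] with rank 0, so corank 2. A Groebner basis of the Jacobian ideal J(f) in C{x,y} is {17*x^2/84 + 19*x*y/84 + y^4 - 19*y^3/42, x^3, x^2*y + 4*x^2/21 + 2*x*y/21 - 4*y^3/21, x^2/42 + x*y^2 + 11*x*y/42 - 11*y^3/21}; counting standard monomials gives mu = 7. Corank 2; j^3 = -x^2*(x - y) has shape L^2 M (L != M), so D-series; mu = 7 gives D_7.

Type D_{7}, Milnor number mu = 7.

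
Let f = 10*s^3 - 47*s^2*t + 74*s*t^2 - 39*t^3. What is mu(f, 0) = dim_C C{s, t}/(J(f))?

4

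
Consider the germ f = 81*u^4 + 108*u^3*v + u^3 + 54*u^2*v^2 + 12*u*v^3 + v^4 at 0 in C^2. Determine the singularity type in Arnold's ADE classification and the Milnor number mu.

Type E_6, Milnor number mu = 6.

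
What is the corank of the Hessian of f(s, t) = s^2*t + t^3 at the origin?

2

The Hessian at 0 is [[0, 0], [0, 0]] of rank 0; hence corank 2.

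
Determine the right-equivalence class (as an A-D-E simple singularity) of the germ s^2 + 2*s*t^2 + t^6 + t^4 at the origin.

The Hessian of f at 0 has rank 1. Corank 1: A-series; mu = 5 gives A_5.

A_{5}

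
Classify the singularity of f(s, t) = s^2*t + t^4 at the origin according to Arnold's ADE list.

D_5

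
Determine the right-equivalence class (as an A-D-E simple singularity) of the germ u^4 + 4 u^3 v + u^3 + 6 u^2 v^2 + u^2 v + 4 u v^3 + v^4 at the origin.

D_{5}

The Hessian of f at 0 has rank 0. Corank 2; j^3 = u^2*(u + v) has shape L^2 M (L != M), so D-series; mu = 5 gives D_5.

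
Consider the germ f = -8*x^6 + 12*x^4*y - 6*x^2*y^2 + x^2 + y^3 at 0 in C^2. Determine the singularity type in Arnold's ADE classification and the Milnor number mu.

The Hessian of f at 0 has rank 1. Corank 1: A-series; mu = 2 gives A_2.

Type A2, Milnor number mu = 2.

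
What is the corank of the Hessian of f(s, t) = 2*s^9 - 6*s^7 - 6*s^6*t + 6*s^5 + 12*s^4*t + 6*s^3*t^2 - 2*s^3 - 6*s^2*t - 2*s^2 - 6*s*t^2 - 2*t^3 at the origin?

The Hessian at 0 is [[-4, 0], [0, 0]] of rank 1; hence corank 1.

1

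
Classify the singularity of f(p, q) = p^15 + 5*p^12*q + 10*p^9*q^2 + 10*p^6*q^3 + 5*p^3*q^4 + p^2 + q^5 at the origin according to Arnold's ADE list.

A4

The Hessian of f at 0 is [[2, 0], [0, 0]] with rank 1, so corank 1. A Groebner basis of the Jacobian ideal J(f) in C{p,q} is {q^4, p}; counting standard monomials gives mu = 4. Corank 1: A-series; mu = 4 gives A_4.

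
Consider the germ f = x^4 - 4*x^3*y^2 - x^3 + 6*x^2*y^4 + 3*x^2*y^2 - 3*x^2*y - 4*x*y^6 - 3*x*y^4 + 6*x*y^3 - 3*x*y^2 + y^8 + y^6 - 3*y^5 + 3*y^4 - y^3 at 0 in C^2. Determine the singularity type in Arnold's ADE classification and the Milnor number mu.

Type E_6, Milnor number mu = 6.

The Hessian of f at 0 has rank 0. Corank 2; j^3 = -(x + y)^3 is a perfect cube, so E-series; the 4-jet and mu = 6 give E_6.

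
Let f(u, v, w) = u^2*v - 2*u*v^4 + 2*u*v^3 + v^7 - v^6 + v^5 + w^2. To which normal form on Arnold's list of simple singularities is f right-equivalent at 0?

The Hessian of f at 0 is [[0, 0, 0], [0, 0, 0], [0, 0, 2]] with rank 1, so corank 2. A Groebner basis of the Jacobian ideal J(f) in C{u,v,w} is {-u*v + v^4 - v^3, u^3, u^2*v + u^2/8 - u*v/8 - v^3/8, u^2/8 + u*v^2 + 7*u*v/8 + 7*v^3/8, w}; counting standard monomials gives mu = 7. Corank 2; j^3 = u^2*v has shape L^2 M (L != M), so D-series; mu = 7 gives D_7.

D7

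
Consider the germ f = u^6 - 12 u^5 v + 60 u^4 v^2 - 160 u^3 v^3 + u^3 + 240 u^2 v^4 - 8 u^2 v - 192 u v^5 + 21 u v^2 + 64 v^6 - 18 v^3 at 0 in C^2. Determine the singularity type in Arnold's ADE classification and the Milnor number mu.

Type D7, Milnor number mu = 7.

The Hessian of f at 0 has rank 0. Corank 2; j^3 = (u - 3*v)^2*(u - 2*v) has shape L^2 M (L != M), so D-series; mu = 7 gives D_7.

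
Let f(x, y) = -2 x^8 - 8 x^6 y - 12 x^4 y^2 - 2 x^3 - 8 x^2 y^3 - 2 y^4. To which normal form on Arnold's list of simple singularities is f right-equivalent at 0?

E_6

The Hessian of f at 0 is [[0, 0], [0, 0]] with rank 0, so corank 2. A Groebner basis of the Jacobian ideal J(f) in C{x,y} is {y^3, x^2}; counting standard monomials gives mu = 6. Corank 2; j^3 = -2*x^3 is a perfect cube, so E-series; the 4-jet and mu = 6 give E_6.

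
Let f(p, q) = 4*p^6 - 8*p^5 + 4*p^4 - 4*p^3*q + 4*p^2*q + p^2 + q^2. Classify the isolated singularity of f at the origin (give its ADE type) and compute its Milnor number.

Type A_{1}, Milnor number mu = 1.

The Hessian of f at 0 has rank 2. Corank 0: nondegenerate Morse point, so A_1.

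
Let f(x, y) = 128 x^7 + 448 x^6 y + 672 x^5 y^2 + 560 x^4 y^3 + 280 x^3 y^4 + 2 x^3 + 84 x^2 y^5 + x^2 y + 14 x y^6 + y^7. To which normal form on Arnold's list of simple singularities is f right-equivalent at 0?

D_8

The Hessian of f at 0 is [[0, 0], [0, 0]] with rank 0, so corank 2. A Groebner basis of the Jacobian ideal J(f) in C{x,y} is {-x*y/14 + y^6, x*y^2, x^2 + x*y/2}; counting standard monomials gives mu = 8. Corank 2; j^3 = x^2*(2*x + y) has shape L^2 M (L != M), so D-series; mu = 8 gives D_8.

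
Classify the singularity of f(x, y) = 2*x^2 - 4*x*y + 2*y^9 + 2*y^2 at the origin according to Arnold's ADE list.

A_8

The Hessian of f at 0 has rank 1. Corank 1: A-series; mu = 8 gives A_8.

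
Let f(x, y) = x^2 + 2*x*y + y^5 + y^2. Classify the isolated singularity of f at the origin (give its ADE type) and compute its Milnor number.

The Hessian of f at 0 is [[2, 2], [2, 2]] with rank 1, so corank 1. A Groebner basis of the Jacobian ideal J(f) in C{x,y} is {y^4, x + y}; counting standard monomials gives mu = 4. Corank 1: A-series; mu = 4 gives A_4.

Type A4, Milnor number mu = 4.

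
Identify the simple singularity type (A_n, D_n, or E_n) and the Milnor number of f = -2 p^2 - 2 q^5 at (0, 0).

The Hessian of f at 0 has rank 1. Corank 1: A-series; mu = 4 gives A_4.

Type A_{4}, Milnor number mu = 4.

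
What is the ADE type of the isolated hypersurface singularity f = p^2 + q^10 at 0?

The Hessian of f at 0 is [[2, 0], [0, 0]] with rank 1, so corank 1. A Groebner basis of the Jacobian ideal J(f) in C{p,q} is {q^9, p}; counting standard monomials gives mu = 9. Corank 1: A-series; mu = 9 gives A_9.

A9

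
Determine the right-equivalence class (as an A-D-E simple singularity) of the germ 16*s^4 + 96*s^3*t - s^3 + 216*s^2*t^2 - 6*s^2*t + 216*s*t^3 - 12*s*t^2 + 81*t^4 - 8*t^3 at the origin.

The Hessian of f at 0 has rank 0. Corank 2; j^3 = -(s + 2*t)^3 is a perfect cube, so E-series; the 4-jet and mu = 6 give E_6.

E_6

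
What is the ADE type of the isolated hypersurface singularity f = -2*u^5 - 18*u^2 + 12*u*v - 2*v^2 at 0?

A4

The Hessian of f at 0 is [[-36, 12], [12, -4]] with rank 1, so corank 1. A Groebner basis of the Jacobian ideal J(f) in C{u,v} is {v^4, u - v/3}; counting standard monomials gives mu = 4. Corank 1: A-series; mu = 4 gives A_4.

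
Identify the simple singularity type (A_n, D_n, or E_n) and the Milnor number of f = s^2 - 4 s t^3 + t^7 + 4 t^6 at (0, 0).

The Hessian of f at 0 is [[2, 0], [0, 0]] with rank 1, so corank 1. A Groebner basis of the Jacobian ideal J(f) in C{s,t} is {-s/2 + t^3, s^2}; counting standard monomials gives mu = 6. Corank 1: A-series; mu = 6 gives A_6.

Type A_6, Milnor number mu = 6.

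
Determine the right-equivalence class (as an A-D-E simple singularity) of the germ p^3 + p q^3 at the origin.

E_7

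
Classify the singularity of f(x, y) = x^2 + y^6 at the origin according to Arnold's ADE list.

A_5

The Hessian of f at 0 has rank 1. Corank 1: A-series; mu = 5 gives A_5.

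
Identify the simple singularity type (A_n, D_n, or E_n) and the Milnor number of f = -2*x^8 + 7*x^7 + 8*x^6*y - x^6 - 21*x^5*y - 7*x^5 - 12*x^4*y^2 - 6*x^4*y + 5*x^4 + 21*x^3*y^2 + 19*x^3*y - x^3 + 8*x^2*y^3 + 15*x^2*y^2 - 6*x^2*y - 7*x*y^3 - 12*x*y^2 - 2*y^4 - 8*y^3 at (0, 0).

The Hessian of f at 0 has rank 0. Corank 2; j^3 = -(x + 2*y)^3 is a perfect cube, so E-series; the 4-jet and mu = 7 give E_7.

Type E_7, Milnor number mu = 7.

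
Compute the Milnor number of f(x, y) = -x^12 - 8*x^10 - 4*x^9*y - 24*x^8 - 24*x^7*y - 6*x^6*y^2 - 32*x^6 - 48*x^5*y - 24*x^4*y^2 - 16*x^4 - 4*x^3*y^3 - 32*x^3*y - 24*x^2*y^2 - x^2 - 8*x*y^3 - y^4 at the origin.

The Hessian of f at 0 is [[-2, 0], [0, 0]] with rank 1, so corank 1. A Groebner basis of the Jacobian ideal J(f) in C{x,y} is {y^3, x}; counting standard monomials gives mu = 3. Corank 1: A-series; mu = 3 gives A_3.

3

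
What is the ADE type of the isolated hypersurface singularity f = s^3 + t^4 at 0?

The Hessian of f at 0 has rank 0. Corank 2; j^3 = s^3 is a perfect cube, so E-series; the 4-jet and mu = 6 give E_6.

E6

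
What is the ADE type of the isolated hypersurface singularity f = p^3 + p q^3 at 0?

E_7

The Hessian of f at 0 is [[0, 0], [0, 0]] with rank 0, so corank 2. A Groebner basis of the Jacobian ideal J(f) in C{p,q} is {p^3, p*q^2, 3*p^2 + q^3}; counting standard monomials gives mu = 7. Corank 2; j^3 = p^3 is a perfect cube, so E-series; the 4-jet and mu = 7 give E_7.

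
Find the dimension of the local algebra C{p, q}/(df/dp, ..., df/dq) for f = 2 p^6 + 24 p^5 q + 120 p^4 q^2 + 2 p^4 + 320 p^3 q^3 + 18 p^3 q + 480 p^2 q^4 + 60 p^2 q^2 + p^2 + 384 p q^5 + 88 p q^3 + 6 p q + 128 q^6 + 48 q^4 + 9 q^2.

The Hessian of f at 0 has rank 1. Corank 1: A-series; mu = 5 gives A_5.

5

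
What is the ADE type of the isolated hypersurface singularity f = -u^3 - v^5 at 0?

E_8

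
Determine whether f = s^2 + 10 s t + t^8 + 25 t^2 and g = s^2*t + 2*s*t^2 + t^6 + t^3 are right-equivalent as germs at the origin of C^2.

The Hessian of f at 0 is [[2, 10], [10, 50]] with rank 1, so corank 1. A Groebner basis of the Jacobian ideal J(f) in C{s,t} is {t^7, s + 5*t}; counting standard monomials gives mu = 7. Corank 1: A-series; mu = 7 gives A_7. The Hessian of g at 0 is [[0, 0], [0, 0]] with rank 0, so corank 2. A Groebner basis of the Jacobian ideal J(g) in C{s,t} is {s^2/6 + t^5 - t^2/6, s^3 + t^3, s*t + t^2}; counting standard monomials gives mu = 7. Corank 2; j^3 = t*(s + t)^2 has shape L^2 M (L != M), so D-series; mu = 7 gives D_7. f is A_7 but g is D_7, hence not right-equivalent.

No.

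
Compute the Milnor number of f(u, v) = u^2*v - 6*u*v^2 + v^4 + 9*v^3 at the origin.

5

The Hessian of f at 0 has rank 0. Corank 2; j^3 = v*(u - 3*v)^2 has shape L^2 M (L != M), so D-series; mu = 5 gives D_5.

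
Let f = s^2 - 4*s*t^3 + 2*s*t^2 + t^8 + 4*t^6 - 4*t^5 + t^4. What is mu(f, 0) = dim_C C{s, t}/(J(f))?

7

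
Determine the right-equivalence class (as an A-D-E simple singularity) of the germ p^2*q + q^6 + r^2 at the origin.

D_7

The Hessian of f at 0 is [[0, 0, 0], [0, 0, 0], [0, 0, 2]] with rank 1, so corank 2. A Groebner basis of the Jacobian ideal J(f) in C{p,q,r} is {p^2/6 + q^5, p^3, p*q, r}; counting standard monomials gives mu = 7. Corank 2; j^3 = p^2*q has shape L^2 M (L != M), so D-series; mu = 7 gives D_7.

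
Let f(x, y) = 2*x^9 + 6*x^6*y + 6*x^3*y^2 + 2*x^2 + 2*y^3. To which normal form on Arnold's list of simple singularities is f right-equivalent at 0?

The Hessian of f at 0 has rank 1. Corank 1: A-series; mu = 2 gives A_2.

A_2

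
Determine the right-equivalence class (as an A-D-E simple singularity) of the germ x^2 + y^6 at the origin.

A5

The Hessian of f at 0 has rank 1. Corank 1: A-series; mu = 5 gives A_5.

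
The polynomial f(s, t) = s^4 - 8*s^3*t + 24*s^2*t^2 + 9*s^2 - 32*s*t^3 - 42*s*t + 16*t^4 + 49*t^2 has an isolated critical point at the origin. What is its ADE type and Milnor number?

The Hessian of f at 0 has rank 1. Corank 1: A-series; mu = 3 gives A_3.

Type A_{3}, Milnor number mu = 3.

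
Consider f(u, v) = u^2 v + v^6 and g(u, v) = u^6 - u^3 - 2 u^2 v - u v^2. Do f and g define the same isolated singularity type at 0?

Yes.

The Hessian of f at 0 has rank 0. Corank 2; j^3 = u^2*v has shape L^2 M (L != M), so D-series; mu = 7 gives D_7. The Hessian of g at 0 has rank 0. Corank 2; j^3 = -u*(u + v)^2 has shape L^2 M (L != M), so D-series; mu = 7 gives D_7. Both have type D_7, hence right-equivalent.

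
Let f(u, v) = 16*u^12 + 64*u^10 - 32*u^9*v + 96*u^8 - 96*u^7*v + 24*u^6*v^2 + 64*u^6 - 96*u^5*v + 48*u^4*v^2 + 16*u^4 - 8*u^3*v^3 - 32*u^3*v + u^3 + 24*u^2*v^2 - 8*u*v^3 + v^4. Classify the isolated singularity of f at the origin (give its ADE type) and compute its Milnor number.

Type E6, Milnor number mu = 6.

The Hessian of f at 0 is [[0, 0], [0, 0]] with rank 0, so corank 2. A Groebner basis of the Jacobian ideal J(f) in C{u,v} is {v^4, u*v^2 - v^3/6, u^2}; counting standard monomials gives mu = 6. Corank 2; j^3 = u^3 is a perfect cube, so E-series; the 4-jet and mu = 6 give E_6.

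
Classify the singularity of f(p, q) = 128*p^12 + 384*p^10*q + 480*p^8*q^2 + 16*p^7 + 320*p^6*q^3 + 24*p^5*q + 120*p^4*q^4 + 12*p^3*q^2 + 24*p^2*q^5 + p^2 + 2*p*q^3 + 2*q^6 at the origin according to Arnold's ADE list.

The Hessian of f at 0 has rank 1. Corank 1: A-series; mu = 5 gives A_5.

A_{5}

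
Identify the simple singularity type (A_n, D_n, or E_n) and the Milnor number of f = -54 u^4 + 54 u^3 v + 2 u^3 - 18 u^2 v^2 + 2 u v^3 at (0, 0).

Type E7, Milnor number mu = 7.

The Hessian of f at 0 has rank 0. Corank 2; j^3 = 2*u^3 is a perfect cube, so E-series; the 4-jet and mu = 7 give E_7.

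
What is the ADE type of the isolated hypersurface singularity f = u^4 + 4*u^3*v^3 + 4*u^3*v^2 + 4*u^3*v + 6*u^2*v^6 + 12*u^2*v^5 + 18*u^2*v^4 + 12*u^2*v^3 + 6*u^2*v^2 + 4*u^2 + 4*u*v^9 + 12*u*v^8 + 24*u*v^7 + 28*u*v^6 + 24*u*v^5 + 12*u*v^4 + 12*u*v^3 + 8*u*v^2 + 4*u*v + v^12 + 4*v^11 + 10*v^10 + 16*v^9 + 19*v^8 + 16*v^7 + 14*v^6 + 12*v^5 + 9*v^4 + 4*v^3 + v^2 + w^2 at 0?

A_{3}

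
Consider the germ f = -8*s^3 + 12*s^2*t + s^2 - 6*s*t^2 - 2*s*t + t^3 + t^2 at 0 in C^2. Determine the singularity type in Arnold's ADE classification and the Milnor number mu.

Type A_{2}, Milnor number mu = 2.

The Hessian of f at 0 has rank 1. Corank 1: A-series; mu = 2 gives A_2.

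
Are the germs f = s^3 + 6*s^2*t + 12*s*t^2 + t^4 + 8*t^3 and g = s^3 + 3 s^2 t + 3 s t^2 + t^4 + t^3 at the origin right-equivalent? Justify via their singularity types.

The Hessian of f at 0 has rank 0. Corank 2; j^3 = (s + 2*t)^3 is a perfect cube, so E-series; the 4-jet and mu = 6 give E_6. The Hessian of g at 0 has rank 0. Corank 2; j^3 = (s + t)^3 is a perfect cube, so E-series; the 4-jet and mu = 6 give E_6. Both have type E_6, hence right-equivalent.

Yes.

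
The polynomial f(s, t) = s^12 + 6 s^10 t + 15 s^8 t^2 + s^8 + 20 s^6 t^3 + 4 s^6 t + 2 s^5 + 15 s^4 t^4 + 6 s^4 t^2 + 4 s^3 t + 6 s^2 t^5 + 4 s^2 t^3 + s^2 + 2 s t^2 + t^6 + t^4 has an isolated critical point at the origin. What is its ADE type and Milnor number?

Type A_{5}, Milnor number mu = 5.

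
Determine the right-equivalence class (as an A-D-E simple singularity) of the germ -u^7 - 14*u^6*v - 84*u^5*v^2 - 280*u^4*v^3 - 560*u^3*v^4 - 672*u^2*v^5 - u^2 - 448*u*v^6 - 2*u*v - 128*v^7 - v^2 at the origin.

The Hessian of f at 0 has rank 1. Corank 1: A-series; mu = 6 gives A_6.

A_6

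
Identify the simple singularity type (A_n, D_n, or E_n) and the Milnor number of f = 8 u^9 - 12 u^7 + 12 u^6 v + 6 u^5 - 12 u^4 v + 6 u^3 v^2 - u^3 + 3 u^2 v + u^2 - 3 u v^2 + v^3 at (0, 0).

The Hessian of f at 0 has rank 1. Corank 1: A-series; mu = 2 gives A_2.

Type A_{2}, Milnor number mu = 2.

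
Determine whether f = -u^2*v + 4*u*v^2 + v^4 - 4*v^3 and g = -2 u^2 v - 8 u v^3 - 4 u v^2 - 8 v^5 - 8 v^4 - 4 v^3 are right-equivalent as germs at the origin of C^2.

The Hessian of f at 0 is [[0, 0], [0, 0]] with rank 0, so corank 2. A Groebner basis of the Jacobian ideal J(f) in C{u,v} is {u^3 - 2*u^2 + 8*v^2, -u^2/4 + v^3 + v^2, u*v - 2*v^2}; counting standard monomials gives mu = 5. Corank 2; j^3 = -v*(u - 2*v)^2 has shape L^2 M (L != M), so D-series; mu = 5 gives D_5. The Hessian of g at 0 is [[0, 0], [0, 0]] with rank 0, so corank 2. A Groebner basis of the Jacobian ideal J(g) in C{u,v} is {v^3, u^2 + 2*v^2, u*v + v^2}; counting standard monomials gives mu = 4. Corank 2; j^3 = -2*v*(u^2 + 2*u*v + 2*v^2) splits into three distinct lines over C (the quadratic factor has nonzero discriminant), so D_4. f is D_5 but g is D_4, hence not right-equivalent.

No.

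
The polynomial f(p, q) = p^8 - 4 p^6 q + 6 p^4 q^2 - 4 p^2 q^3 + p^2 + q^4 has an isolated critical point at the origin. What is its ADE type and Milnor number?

The Hessian of f at 0 has rank 1. Corank 1: A-series; mu = 3 gives A_3.

Type A_{3}, Milnor number mu = 3.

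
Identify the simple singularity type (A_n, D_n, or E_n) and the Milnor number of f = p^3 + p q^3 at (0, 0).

The Hessian of f at 0 has rank 0. Corank 2; j^3 = p^3 is a perfect cube, so E-series; the 4-jet and mu = 7 give E_7.

Type E7, Milnor number mu = 7.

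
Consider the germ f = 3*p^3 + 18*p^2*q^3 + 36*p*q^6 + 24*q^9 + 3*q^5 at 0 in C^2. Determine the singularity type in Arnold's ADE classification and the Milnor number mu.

Type E_{8}, Milnor number mu = 8.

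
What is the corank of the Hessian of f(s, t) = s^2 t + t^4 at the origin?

2

Hessian at 0 has rank 0.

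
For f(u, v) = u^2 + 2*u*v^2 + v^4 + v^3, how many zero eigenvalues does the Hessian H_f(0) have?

Hessian at 0 has rank 1.

1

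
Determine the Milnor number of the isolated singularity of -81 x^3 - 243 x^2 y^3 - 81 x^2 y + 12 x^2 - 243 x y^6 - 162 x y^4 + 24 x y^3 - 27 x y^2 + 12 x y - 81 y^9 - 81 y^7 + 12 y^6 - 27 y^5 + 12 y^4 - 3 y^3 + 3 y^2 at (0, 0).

The Hessian of f at 0 is [[24, 12], [12, 6]] with rank 1, so corank 1. A Groebner basis of the Jacobian ideal J(f) in C{x,y} is {y^2, x + y/2}; counting standard monomials gives mu = 2. Corank 1: A-series; mu = 2 gives A_2.

2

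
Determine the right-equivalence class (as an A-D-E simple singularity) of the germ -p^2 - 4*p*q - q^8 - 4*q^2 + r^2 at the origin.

The Hessian of f at 0 has rank 2. Corank 1: A-series; mu = 7 gives A_7.

A_{7}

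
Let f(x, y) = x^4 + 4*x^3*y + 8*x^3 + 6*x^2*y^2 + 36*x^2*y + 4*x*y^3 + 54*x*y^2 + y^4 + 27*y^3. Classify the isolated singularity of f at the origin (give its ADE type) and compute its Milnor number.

The Hessian of f at 0 has rank 0. Corank 2; j^3 = (2*x + 3*y)^3 is a perfect cube, so E-series; the 4-jet and mu = 6 give E_6.

Type E6, Milnor number mu = 6.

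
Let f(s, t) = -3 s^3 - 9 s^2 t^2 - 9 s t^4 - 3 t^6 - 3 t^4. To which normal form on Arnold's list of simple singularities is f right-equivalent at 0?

E_6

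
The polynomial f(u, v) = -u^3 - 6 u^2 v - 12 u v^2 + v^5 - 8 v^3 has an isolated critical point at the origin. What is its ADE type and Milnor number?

Type E_{8}, Milnor number mu = 8.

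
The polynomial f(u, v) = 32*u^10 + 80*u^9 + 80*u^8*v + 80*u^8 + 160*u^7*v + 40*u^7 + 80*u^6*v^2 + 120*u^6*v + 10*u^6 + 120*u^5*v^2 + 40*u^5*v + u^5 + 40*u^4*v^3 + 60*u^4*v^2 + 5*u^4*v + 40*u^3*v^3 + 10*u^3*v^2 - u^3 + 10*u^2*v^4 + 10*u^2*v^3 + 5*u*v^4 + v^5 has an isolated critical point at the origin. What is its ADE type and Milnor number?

The Hessian of f at 0 is [[0, 0], [0, 0]] with rank 0, so corank 2. A Groebner basis of the Jacobian ideal J(f) in C{u,v} is {v^5, u*v^3 + v^4/4, u^2}; counting standard monomials gives mu = 8. Corank 2; j^3 = -u^3 is a perfect cube, so E-series; the 5-jet and mu = 8 give E_8.

Type E_{8}, Milnor number mu = 8.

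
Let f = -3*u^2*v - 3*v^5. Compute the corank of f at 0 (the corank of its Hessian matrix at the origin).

2

Hessian at 0 has rank 0.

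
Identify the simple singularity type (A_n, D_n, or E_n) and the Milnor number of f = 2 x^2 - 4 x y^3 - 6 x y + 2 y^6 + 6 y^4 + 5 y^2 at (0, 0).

The Hessian of f at 0 is [[4, -6], [-6, 10]] with rank 2, so corank 0. A Groebner basis of the Jacobian ideal J(f) in C{x,y} is {x, y}; counting standard monomials gives mu = 1. Corank 0: nondegenerate Morse point, so A_1.

Type A1, Milnor number mu = 1.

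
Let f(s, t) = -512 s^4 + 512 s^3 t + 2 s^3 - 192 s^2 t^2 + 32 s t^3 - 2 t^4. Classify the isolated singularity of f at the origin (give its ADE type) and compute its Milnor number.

The Hessian of f at 0 is [[0, 0], [0, 0]] with rank 0, so corank 2. A Groebner basis of the Jacobian ideal J(f) in C{s,t} is {t^4, s*t^2 - t^3/12, s^2}; counting standard monomials gives mu = 6. Corank 2; j^3 = 2*s^3 is a perfect cube, so E-series; the 4-jet and mu = 6 give E_6.

Type E_{6}, Milnor number mu = 6.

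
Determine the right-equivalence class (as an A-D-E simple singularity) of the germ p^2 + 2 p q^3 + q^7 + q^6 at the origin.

The Hessian of f at 0 is [[2, 0], [0, 0]] with rank 1, so corank 1. A Groebner basis of the Jacobian ideal J(f) in C{p,q} is {p + q^3, p^2}; counting standard monomials gives mu = 6. Corank 1: A-series; mu = 6 gives A_6.

A_{6}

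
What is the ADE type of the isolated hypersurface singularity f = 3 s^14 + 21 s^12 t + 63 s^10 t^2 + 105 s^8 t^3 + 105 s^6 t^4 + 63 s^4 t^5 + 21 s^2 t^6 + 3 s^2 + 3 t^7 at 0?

The Hessian of f at 0 has rank 1. Corank 1: A-series; mu = 6 gives A_6.

A6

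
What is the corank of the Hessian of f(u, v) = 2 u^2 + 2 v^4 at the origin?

Hessian at 0 has rank 1.

1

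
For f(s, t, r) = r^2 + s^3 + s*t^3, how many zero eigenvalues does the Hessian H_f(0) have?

2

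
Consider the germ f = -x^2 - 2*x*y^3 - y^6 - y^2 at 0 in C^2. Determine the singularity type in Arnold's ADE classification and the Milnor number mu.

Type A_{1}, Milnor number mu = 1.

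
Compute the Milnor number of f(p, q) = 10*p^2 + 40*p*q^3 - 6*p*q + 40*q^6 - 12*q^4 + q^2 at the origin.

1

The Hessian of f at 0 is [[20, -6], [-6, 2]] with rank 2, so corank 0. A Groebner basis of the Jacobian ideal J(f) in C{p,q} is {p, q}; counting standard monomials gives mu = 1. Corank 0: nondegenerate Morse point, so A_1.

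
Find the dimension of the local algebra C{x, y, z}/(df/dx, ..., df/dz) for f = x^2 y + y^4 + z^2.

The Hessian of f at 0 has rank 1. Corank 2; j^3 = x^2*y has shape L^2 M (L != M), so D-series; mu = 5 gives D_5.

5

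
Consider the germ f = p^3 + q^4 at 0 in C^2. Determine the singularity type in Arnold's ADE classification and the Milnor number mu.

The Hessian of f at 0 has rank 0. Corank 2; j^3 = p^3 is a perfect cube, so E-series; the 4-jet and mu = 6 give E_6.

Type E_6, Milnor number mu = 6.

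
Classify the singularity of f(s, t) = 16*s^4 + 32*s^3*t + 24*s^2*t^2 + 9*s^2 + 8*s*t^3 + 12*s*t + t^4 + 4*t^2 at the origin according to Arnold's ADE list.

The Hessian of f at 0 has rank 1. Corank 1: A-series; mu = 3 gives A_3.

A3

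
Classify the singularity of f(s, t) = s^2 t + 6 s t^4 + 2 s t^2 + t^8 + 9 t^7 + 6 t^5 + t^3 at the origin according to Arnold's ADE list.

D_{9}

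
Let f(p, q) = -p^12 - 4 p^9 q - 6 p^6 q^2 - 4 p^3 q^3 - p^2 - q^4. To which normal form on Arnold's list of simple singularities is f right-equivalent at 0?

A3

The Hessian of f at 0 is [[-2, 0], [0, 0]] with rank 1, so corank 1. A Groebner basis of the Jacobian ideal J(f) in C{p,q} is {q^3, p}; counting standard monomials gives mu = 3. Corank 1: A-series; mu = 3 gives A_3.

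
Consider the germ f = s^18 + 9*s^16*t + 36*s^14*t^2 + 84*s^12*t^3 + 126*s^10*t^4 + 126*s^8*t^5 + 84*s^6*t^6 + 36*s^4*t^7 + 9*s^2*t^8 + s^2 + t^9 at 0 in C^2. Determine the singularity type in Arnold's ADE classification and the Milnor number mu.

The Hessian of f at 0 has rank 1. Corank 1: A-series; mu = 8 gives A_8.

Type A_8, Milnor number mu = 8.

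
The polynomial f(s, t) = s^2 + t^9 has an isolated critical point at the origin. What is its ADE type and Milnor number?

Type A_{8}, Milnor number mu = 8.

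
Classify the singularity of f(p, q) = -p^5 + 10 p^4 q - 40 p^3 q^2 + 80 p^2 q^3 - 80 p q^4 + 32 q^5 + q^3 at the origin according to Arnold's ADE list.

The Hessian of f at 0 has rank 0. Corank 2; j^3 = q^3 is a perfect cube, so E-series; the 5-jet and mu = 8 give E_8.

E_8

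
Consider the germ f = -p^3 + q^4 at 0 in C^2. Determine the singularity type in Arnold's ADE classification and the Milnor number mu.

The Hessian of f at 0 is [[0, 0], [0, 0]] with rank 0, so corank 2. A Groebner basis of the Jacobian ideal J(f) in C{p,q} is {q^3, p^2}; counting standard monomials gives mu = 6. Corank 2; j^3 = -p^3 is a perfect cube, so E-series; the 4-jet and mu = 6 give E_6.

Type E_6, Milnor number mu = 6.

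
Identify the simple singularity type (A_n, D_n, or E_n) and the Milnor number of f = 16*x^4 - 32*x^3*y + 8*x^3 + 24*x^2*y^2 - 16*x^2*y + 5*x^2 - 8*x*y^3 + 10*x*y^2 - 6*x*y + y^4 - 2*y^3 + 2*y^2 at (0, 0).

The Hessian of f at 0 has rank 2. Corank 0: nondegenerate Morse point, so A_1.

Type A_{1}, Milnor number mu = 1.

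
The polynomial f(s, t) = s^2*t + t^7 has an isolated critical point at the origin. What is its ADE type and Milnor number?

The Hessian of f at 0 has rank 0. Corank 2; j^3 = s^2*t has shape L^2 M (L != M), so D-series; mu = 8 gives D_8.

Type D_{8}, Milnor number mu = 8.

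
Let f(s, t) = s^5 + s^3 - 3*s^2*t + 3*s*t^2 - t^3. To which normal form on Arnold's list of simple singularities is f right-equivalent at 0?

The Hessian of f at 0 has rank 0. Corank 2; j^3 = (s - t)^3 is a perfect cube, so E-series; the 5-jet and mu = 8 give E_8.

E_{8}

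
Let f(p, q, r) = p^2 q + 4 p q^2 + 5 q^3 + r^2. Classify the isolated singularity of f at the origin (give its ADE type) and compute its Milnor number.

Type D4, Milnor number mu = 4.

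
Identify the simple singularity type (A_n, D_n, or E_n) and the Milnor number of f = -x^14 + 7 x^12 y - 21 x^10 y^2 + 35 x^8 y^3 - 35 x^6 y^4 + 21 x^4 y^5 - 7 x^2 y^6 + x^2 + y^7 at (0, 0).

The Hessian of f at 0 is [[2, 0], [0, 0]] with rank 1, so corank 1. A Groebner basis of the Jacobian ideal J(f) in C{x,y} is {y^6, x}; counting standard monomials gives mu = 6. Corank 1: A-series; mu = 6 gives A_6.

Type A_{6}, Milnor number mu = 6.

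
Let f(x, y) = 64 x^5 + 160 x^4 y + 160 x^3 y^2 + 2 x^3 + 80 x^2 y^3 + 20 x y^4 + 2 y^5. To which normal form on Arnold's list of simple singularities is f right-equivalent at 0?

E_{8}

The Hessian of f at 0 has rank 0. Corank 2; j^3 = 2*x^3 is a perfect cube, so E-series; the 5-jet and mu = 8 give E_8.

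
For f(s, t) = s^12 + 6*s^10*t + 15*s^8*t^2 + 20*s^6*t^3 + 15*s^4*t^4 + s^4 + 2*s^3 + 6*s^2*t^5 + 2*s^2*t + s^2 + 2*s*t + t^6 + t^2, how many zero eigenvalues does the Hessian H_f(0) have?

1

The Hessian at 0 is [[2, 2], [2, 2]] of rank 1; hence corank 1.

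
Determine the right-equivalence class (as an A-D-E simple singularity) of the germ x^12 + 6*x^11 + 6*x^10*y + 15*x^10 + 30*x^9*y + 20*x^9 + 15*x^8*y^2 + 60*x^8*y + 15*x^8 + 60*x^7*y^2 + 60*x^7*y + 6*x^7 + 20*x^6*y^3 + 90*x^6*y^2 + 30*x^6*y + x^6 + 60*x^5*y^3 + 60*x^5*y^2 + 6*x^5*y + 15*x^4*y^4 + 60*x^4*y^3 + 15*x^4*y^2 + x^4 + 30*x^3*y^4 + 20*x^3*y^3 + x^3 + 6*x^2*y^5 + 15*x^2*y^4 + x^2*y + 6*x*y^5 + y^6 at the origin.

The Hessian of f at 0 has rank 0. Corank 2; j^3 = x^2*(x + y) has shape L^2 M (L != M), so D-series; mu = 7 gives D_7.

D_7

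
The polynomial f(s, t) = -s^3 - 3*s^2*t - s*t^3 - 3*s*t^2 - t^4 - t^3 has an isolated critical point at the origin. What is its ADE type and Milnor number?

Type E_{7}, Milnor number mu = 7.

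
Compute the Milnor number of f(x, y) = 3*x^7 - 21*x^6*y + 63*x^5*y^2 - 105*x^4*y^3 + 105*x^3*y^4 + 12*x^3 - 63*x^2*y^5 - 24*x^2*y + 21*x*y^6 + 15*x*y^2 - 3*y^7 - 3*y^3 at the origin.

8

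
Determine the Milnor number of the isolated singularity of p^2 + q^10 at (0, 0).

9

The Hessian of f at 0 has rank 1. Corank 1: A-series; mu = 9 gives A_9.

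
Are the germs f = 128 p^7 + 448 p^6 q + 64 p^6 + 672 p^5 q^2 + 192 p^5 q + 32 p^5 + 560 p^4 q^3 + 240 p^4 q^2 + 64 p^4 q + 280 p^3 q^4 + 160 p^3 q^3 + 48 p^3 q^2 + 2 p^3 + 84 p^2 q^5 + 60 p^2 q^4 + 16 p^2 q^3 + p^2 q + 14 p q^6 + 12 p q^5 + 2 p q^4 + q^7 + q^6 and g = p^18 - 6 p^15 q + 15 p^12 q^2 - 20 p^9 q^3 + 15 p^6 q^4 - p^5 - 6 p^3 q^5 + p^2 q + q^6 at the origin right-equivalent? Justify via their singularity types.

Yes.

The Hessian of f at 0 is [[0, 0], [0, 0]] with rank 0, so corank 2. A Groebner basis of the Jacobian ideal J(f) in C{p,q} is {2*p^2 + p*q + q^4, p^3, p^2*q, -p^2/6 + p*q^2}; counting standard monomials gives mu = 7. Corank 2; j^3 = p^2*(2*p + q) has shape L^2 M (L != M), so D-series; mu = 7 gives D_7. The Hessian of g at 0 is [[0, 0], [0, 0]] with rank 0, so corank 2. A Groebner basis of the Jacobian ideal J(g) in C{p,q} is {p^2/6 + q^5, p^3, p*q}; counting standard monomials gives mu = 7. Corank 2; j^3 = p^2*q has shape L^2 M (L != M), so D-series; mu = 7 gives D_7. Both have type D_7, hence right-equivalent.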